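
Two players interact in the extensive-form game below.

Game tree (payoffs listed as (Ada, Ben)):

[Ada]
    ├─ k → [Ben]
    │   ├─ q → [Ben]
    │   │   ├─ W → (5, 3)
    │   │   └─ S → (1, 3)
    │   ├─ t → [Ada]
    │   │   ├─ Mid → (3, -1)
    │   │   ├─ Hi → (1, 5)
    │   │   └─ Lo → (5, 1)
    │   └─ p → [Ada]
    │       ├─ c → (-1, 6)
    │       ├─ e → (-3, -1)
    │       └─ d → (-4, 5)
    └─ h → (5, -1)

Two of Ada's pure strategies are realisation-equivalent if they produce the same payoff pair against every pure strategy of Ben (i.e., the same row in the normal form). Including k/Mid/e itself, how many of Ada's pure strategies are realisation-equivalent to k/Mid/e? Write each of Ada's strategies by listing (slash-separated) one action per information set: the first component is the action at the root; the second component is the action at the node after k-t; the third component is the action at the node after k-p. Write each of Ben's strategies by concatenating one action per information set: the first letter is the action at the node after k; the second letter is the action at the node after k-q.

Row for k/Mid/e (columns qW, qS, tW, tS, pW, pS): (5,3) (1,3) (3,-1) (3,-1) (-3,-1) (-3,-1).
Every one of Ada's information sets is on the play path for some reply by Ben when Ada follows k/Mid/e.
Changing the action at any of them therefore changes at least one column, so only k/Mid/e itself gives this row.

1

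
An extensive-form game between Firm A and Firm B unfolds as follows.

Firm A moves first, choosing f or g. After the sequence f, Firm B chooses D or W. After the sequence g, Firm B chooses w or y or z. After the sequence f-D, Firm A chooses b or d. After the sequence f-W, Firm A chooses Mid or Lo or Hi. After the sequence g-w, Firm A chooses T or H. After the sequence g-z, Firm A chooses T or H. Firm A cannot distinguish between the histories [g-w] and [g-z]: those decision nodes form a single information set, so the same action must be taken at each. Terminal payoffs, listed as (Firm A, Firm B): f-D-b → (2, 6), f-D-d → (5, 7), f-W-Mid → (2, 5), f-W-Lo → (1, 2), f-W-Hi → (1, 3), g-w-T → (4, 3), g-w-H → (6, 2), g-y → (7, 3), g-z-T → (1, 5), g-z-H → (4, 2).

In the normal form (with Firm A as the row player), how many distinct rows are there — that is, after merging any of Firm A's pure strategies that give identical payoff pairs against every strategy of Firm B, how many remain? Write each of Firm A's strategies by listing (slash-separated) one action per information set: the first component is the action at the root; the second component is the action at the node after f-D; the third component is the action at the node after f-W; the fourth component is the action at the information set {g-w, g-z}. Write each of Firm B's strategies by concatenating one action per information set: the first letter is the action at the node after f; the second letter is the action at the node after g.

8

Firm A has 24 pure strategies: f/b/Mid/T, f/b/Mid/H, f/b/Lo/T, f/b/Lo/H, f/b/Hi/T, f/b/Hi/H, f/d/Mid/T, f/d/Mid/H, f/d/Lo/T, f/d/Lo/H, f/d/Hi/T, f/d/Hi/H, g/b/Mid/T, g/b/Mid/H, g/b/Lo/T, g/b/Lo/H, g/b/Hi/T, g/b/Hi/H, g/d/Mid/T, g/d/Mid/H, g/d/Lo/T, g/d/Lo/H, g/d/Hi/T, g/d/Hi/H. Columns: Dw, Dy, Dz, Ww, Wy, Wz.
{f/b/Mid/T, f/b/Mid/H} → row (2,6) (2,6) (2,6) (2,5) (2,5) (2,5)
{f/b/Lo/T, f/b/Lo/H} → row (2,6) (2,6) (2,6) (1,2) (1,2) (1,2)
{f/b/Hi/T, f/b/Hi/H} → row (2,6) (2,6) (2,6) (1,3) (1,3) (1,3)
{f/d/Mid/T, f/d/Mid/H} → row (5,7) (5,7) (5,7) (2,5) (2,5) (2,5)
{f/d/Lo/T, f/d/Lo/H} → row (5,7) (5,7) (5,7) (1,2) (1,2) (1,2)
{f/d/Hi/T, f/d/Hi/H} → row (5,7) (5,7) (5,7) (1,3) (1,3) (1,3)
{g/b/Mid/T, g/b/Lo/T, g/b/Hi/T, g/d/Mid/T, g/d/Lo/T, g/d/Hi/T} → row (4,3) (7,3) (1,5) (4,3) (7,3) (1,5)
{g/b/Mid/H, g/b/Lo/H, g/b/Hi/H, g/d/Mid/H, g/d/Lo/H, g/d/Hi/H} → row (6,2) (7,3) (4,2) (6,2) (7,3) (4,2)
That's 8 distinct rows out of 24 strategies.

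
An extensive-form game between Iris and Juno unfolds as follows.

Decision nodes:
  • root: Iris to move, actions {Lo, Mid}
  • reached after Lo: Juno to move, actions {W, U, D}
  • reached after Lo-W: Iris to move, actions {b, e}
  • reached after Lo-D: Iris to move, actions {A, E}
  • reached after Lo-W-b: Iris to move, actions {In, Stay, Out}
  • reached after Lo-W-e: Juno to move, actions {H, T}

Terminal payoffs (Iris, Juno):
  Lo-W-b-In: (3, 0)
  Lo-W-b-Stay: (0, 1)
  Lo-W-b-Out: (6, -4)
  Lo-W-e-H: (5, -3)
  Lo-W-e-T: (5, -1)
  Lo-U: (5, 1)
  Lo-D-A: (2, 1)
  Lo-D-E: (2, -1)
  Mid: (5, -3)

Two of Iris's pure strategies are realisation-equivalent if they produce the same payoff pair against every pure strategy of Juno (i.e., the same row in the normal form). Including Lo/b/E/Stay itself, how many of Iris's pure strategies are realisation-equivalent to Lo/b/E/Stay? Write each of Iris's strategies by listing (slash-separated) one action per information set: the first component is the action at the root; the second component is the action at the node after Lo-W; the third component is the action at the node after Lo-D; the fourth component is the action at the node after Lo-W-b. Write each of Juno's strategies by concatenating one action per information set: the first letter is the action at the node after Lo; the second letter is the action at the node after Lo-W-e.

Row for Lo/b/E/Stay (columns WH, WT, UH, UT, DH, DT): (0,1) (0,1) (5,1) (5,1) (2,-1) (2,-1).
Every one of Iris's information sets is on the play path for some reply by Juno when Iris follows Lo/b/E/Stay.
Changing the action at any of them therefore changes at least one column, so only Lo/b/E/Stay itself gives this row.

1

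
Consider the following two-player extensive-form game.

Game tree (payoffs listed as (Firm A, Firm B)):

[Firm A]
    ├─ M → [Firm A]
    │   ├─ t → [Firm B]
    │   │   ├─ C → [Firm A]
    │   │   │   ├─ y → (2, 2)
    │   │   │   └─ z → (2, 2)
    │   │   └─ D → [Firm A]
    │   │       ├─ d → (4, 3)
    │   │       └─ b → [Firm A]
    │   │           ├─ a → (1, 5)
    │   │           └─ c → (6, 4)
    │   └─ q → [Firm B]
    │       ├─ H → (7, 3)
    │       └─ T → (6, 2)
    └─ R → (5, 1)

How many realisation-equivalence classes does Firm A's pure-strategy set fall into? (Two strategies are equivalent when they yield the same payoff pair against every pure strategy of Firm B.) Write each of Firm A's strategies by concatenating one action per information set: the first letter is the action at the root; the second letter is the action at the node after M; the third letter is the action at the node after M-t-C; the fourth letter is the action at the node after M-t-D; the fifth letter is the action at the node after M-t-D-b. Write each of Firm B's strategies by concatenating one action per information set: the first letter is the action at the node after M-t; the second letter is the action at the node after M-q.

Firm A has 32 pure strategies: Mtyda, Mtydc, Mtyba, Mtybc, Mtzda, Mtzdc, Mtzba, Mtzbc, Mqyda, Mqydc, Mqyba, Mqybc, Mqzda, Mqzdc, Mqzba, Mqzbc, Rtyda, Rtydc, Rtyba, Rtybc, Rtzda, Rtzdc, Rtzba, Rtzbc, Rqyda, Rqydc, Rqyba, Rqybc, Rqzda, Rqzdc, Rqzba, Rqzbc. Columns: CH, CT, DH, DT.
{Mtyda, Mtydc, Mtzda, Mtzdc} → row (2,2) (2,2) (4,3) (4,3)
{Mtyba, Mtzba} → row (2,2) (2,2) (1,5) (1,5)
{Mtybc, Mtzbc} → row (2,2) (2,2) (6,4) (6,4)
{Mqyda, Mqydc, Mqyba, Mqybc, Mqzda, Mqzdc, Mqzba, Mqzbc} → row (7,3) (6,2) (7,3) (6,2)
{Rtyda, Rtydc, Rtyba, Rtybc, Rtzda, Rtzdc, Rtzba, Rtzbc, Rqyda, Rqydc, Rqyba, Rqybc, Rqzda, Rqzdc, Rqzba, Rqzbc} → row (5,1) (5,1) (5,1) (5,1)
That's 5 distinct rows out of 32 strategies.

5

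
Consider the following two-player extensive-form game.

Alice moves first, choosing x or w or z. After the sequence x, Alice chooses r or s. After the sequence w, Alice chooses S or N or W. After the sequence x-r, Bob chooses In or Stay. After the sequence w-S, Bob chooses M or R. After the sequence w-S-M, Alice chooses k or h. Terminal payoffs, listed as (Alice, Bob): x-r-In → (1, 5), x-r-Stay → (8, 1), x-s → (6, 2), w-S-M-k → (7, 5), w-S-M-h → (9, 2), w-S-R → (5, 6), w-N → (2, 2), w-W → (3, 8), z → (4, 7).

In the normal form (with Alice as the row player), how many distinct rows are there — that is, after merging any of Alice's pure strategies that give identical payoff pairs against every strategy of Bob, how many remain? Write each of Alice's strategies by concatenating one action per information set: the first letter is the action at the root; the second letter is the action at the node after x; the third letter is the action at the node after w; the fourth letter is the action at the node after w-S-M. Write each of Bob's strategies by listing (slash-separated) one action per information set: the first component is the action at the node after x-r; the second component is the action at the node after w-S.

Alice has 36 pure strategies: xrSk, xrSh, xrNk, xrNh, xrWk, xrWh, xsSk, xsSh, xsNk, xsNh, xsWk, xsWh, wrSk, wrSh, wrNk, wrNh, wrWk, wrWh, wsSk, wsSh, wsNk, wsNh, wsWk, wsWh, zrSk, zrSh, zrNk, zrNh, zrWk, zrWh, zsSk, zsSh, zsNk, zsNh, zsWk, zsWh. Columns: In/M, In/R, Stay/M, Stay/R.
{xrSk, xrSh, xrNk, xrNh, xrWk, xrWh} → row (1,5) (1,5) (8,1) (8,1)
{xsSk, xsSh, xsNk, xsNh, xsWk, xsWh} → row (6,2) (6,2) (6,2) (6,2)
{wrSk, wsSk} → row (7,5) (5,6) (7,5) (5,6)
{wrSh, wsSh} → row (9,2) (5,6) (9,2) (5,6)
{wrNk, wrNh, wsNk, wsNh} → row (2,2) (2,2) (2,2) (2,2)
{wrWk, wrWh, wsWk, wsWh} → row (3,8) (3,8) (3,8) (3,8)
{zrSk, zrSh, zrNk, zrNh, zrWk, zrWh, zsSk, zsSh, zsNk, zsNh, zsWk, zsWh} → row (4,7) (4,7) (4,7) (4,7)
That's 7 distinct rows out of 36 strategies.

7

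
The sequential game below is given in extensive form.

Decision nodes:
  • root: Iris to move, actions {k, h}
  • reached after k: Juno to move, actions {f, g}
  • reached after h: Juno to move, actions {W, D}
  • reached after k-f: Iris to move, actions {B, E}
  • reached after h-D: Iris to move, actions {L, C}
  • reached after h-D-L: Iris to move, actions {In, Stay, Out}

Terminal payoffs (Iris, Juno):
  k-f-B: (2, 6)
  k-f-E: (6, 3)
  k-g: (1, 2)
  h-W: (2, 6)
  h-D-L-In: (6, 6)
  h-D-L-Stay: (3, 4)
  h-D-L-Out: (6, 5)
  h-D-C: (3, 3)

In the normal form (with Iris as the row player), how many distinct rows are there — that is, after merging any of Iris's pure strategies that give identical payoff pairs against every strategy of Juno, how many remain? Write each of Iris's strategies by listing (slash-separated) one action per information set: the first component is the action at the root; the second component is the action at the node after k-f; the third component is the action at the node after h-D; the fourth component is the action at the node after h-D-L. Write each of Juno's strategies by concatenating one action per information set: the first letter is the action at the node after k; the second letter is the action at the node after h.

6

Iris has 24 pure strategies: k/B/L/In, k/B/L/Stay, k/B/L/Out, k/B/C/In, k/B/C/Stay, k/B/C/Out, k/E/L/In, k/E/L/Stay, k/E/L/Out, k/E/C/In, k/E/C/Stay, k/E/C/Out, h/B/L/In, h/B/L/Stay, h/B/L/Out, h/B/C/In, h/B/C/Stay, h/B/C/Out, h/E/L/In, h/E/L/Stay, h/E/L/Out, h/E/C/In, h/E/C/Stay, h/E/C/Out. Columns: fW, fD, gW, gD.
{k/B/L/In, k/B/L/Stay, k/B/L/Out, k/B/C/In, k/B/C/Stay, k/B/C/Out} → row (2,6) (2,6) (1,2) (1,2)
{k/E/L/In, k/E/L/Stay, k/E/L/Out, k/E/C/In, k/E/C/Stay, k/E/C/Out} → row (6,3) (6,3) (1,2) (1,2)
{h/B/L/In, h/E/L/In} → row (2,6) (6,6) (2,6) (6,6)
{h/B/L/Stay, h/E/L/Stay} → row (2,6) (3,4) (2,6) (3,4)
{h/B/L/Out, h/E/L/Out} → row (2,6) (6,5) (2,6) (6,5)
{h/B/C/In, h/B/C/Stay, h/B/C/Out, h/E/C/In, h/E/C/Stay, h/E/C/Out} → row (2,6) (3,3) (2,6) (3,3)
That's 6 distinct rows out of 24 strategies.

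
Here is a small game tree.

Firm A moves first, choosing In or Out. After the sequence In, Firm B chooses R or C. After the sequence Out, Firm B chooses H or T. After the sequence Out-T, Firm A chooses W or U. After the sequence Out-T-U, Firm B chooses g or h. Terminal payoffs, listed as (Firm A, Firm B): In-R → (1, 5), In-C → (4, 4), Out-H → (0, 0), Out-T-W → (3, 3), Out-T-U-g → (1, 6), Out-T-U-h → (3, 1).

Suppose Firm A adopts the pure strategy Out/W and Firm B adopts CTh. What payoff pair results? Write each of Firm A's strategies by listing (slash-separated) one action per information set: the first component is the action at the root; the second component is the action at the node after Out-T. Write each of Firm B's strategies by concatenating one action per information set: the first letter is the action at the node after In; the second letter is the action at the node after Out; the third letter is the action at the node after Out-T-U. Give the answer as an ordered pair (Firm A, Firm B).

Trace the play path from the root:
  Firm A plays Out
  Firm B plays T at [Out]
  Firm A plays W at [Out-T]
→ terminal payoff (3, 3).
(Firm B's choice at the node after In is never reached on this path, so it doesn't affect the outcome.)

(3, 3)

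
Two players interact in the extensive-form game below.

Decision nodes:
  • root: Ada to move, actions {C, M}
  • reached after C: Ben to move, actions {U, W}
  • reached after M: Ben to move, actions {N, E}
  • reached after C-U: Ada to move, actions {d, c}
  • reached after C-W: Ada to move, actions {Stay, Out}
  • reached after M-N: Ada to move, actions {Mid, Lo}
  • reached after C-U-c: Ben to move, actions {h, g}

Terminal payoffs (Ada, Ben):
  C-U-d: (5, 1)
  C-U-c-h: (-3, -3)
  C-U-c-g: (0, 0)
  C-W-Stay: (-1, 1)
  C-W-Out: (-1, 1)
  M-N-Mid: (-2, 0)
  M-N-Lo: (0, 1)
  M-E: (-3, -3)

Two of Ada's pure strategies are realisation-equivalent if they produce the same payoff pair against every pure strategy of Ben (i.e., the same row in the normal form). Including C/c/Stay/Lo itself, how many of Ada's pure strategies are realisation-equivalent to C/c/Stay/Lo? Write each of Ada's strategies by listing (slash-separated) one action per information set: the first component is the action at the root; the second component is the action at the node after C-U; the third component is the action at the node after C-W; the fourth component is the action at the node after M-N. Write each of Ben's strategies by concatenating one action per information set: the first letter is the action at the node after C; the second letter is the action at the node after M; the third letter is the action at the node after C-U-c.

4

Row for C/c/Stay/Lo (columns UNh, UNg, UEh, UEg, WNh, WNg, WEh, WEg): (-3,-3) (0,0) (-3,-3) (0,0) (-1,1) (-1,1) (-1,1) (-1,1).
Under C/c/Stay/Lo, Ada's choice at the node after M-N can never be reached regardless of what Ben does, so varying those choices leaves every outcome unchanged.
Holding the reachable choices fixed and varying the unreachable one freely already gives 2 equivalent strategies.
Checking the remaining rows, C/c/Out/Mid, C/c/Out/Lo also happen to give the same payoffs in every column, bringing the total to 4: C/c/Stay/Mid, C/c/Stay/Lo, C/c/Out/Mid, C/c/Out/Lo.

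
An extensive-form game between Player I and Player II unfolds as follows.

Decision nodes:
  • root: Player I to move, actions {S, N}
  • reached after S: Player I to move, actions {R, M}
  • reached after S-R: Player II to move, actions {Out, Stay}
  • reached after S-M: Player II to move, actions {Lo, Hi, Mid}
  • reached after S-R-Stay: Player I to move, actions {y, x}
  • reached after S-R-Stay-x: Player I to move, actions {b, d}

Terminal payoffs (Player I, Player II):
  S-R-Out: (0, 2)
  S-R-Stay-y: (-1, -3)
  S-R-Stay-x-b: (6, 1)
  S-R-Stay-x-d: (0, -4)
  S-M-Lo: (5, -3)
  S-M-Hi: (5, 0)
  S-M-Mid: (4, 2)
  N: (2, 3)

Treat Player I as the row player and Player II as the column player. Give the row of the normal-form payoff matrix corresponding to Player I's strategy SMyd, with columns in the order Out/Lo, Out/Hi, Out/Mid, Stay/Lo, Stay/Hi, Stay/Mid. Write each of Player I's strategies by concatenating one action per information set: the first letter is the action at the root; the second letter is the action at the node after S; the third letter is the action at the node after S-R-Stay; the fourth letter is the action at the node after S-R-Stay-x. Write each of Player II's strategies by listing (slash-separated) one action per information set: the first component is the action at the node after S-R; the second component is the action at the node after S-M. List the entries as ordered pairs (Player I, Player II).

vs Out/Lo: Player I plays S → Player I plays M at [S] → Player II plays Lo at [S-M] → (5, -3)
vs Out/Hi: Player I plays S → Player I plays M at [S] → Player II plays Hi at [S-M] → (5, 0)
vs Out/Mid: Player I plays S → Player I plays M at [S] → Player II plays Mid at [S-M] → (4, 2)
vs Stay/Lo: Player I plays S → Player I plays M at [S] → Player II plays Lo at [S-M] → (5, -3)
vs Stay/Hi: Player I plays S → Player I plays M at [S] → Player II plays Hi at [S-M] → (5, 0)
vs Stay/Mid: Player I plays S → Player I plays M at [S] → Player II plays Mid at [S-M] → (4, 2)

(5,-3) (5,0) (4,2) (5,-3) (5,0) (4,2)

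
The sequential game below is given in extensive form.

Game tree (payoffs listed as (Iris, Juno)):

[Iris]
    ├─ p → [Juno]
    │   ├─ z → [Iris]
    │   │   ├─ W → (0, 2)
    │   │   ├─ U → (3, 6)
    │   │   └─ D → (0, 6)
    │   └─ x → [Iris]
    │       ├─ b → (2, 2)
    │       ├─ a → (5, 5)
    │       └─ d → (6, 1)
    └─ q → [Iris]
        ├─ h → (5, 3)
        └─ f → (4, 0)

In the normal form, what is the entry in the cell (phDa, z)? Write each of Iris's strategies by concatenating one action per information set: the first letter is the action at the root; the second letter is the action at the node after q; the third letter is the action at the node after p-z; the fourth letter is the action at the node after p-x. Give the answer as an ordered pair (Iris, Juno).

(0, 6)

Trace the play path from the root:
  Iris plays p
  Juno plays z at [p]
  Iris plays D at [p-z]
→ terminal payoff (0, 6).
(Iris's choice at the node after q is never reached on this path, so it doesn't affect the outcome.)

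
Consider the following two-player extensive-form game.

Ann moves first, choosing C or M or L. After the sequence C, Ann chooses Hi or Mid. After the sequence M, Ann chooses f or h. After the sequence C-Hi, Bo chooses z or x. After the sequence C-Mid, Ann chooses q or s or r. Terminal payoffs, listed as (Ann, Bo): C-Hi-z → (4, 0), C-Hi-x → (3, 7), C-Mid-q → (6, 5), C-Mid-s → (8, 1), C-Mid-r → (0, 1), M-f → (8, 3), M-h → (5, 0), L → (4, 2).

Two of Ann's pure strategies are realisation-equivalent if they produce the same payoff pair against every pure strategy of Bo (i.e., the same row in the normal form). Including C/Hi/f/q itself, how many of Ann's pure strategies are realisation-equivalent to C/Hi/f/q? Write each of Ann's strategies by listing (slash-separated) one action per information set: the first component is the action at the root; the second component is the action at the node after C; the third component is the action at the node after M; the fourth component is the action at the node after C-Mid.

Row for C/Hi/f/q (columns z, x): (4,0) (3,7).
Under C/Hi/f/q, Ann's choice at the node after M and at the node after C-Mid can never be reached regardless of what Bo does, so varying those choices leaves every outcome unchanged.
Holding the reachable choices fixed and varying the unreachable ones freely already gives 2 × 3 = 6 equivalent strategies.
No other strategy reproduces this row, so those 6 are the full class: C/Hi/f/q, C/Hi/f/s, C/Hi/f/r, C/Hi/h/q, C/Hi/h/s, C/Hi/h/r.

6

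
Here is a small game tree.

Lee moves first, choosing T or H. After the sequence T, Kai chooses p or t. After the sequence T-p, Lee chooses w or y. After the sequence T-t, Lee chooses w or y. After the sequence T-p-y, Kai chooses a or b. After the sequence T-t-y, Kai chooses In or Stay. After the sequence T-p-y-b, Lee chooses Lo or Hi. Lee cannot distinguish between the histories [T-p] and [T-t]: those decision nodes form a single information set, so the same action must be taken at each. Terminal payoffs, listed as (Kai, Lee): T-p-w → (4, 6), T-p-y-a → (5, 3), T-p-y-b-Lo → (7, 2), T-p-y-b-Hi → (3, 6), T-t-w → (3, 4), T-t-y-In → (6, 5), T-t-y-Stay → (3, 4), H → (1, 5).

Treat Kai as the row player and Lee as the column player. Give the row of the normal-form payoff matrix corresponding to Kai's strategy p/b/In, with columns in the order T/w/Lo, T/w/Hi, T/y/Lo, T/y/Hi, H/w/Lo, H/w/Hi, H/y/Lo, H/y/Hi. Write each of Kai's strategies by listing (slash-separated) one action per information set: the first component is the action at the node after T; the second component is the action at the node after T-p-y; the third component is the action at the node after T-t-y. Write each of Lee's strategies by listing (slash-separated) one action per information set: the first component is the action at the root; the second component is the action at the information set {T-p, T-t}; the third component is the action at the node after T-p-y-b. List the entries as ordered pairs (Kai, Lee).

(4,6) (4,6) (7,2) (3,6) (1,5) (1,5) (1,5) (1,5)

vs T/w/Lo: Lee plays T → Kai plays p at [T] → Lee plays w at [T-p] → (4, 6)
vs T/w/Hi: Lee plays T → Kai plays p at [T] → Lee plays w at [T-p] → (4, 6)
vs T/y/Lo: Lee plays T → Kai plays p at [T] → Lee plays y at [T-p] → Kai plays b at [T-p-y] → Lee plays Lo at [T-p-y-b] → (7, 2)
vs T/y/Hi: Lee plays T → Kai plays p at [T] → Lee plays y at [T-p] → Kai plays b at [T-p-y] → Lee plays Hi at [T-p-y-b] → (3, 6)
vs H/w/Lo: Lee plays H → (1, 5)
vs H/w/Hi: Lee plays H → (1, 5)
vs H/y/Lo: Lee plays H → (1, 5)
vs H/y/Hi: Lee plays H → (1, 5)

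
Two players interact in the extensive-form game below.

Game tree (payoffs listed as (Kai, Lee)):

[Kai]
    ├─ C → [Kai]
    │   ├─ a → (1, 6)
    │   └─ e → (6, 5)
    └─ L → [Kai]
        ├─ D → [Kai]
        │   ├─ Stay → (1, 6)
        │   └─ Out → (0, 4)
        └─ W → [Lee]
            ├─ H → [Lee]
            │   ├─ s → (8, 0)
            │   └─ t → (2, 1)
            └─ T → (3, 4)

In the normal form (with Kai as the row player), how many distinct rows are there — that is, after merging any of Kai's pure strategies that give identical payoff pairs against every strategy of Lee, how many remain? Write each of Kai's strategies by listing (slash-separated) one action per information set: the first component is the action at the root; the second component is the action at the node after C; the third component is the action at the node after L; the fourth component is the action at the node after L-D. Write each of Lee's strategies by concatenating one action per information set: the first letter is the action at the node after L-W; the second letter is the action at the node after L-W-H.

Kai has 16 pure strategies: C/a/D/Stay, C/a/D/Out, C/a/W/Stay, C/a/W/Out, C/e/D/Stay, C/e/D/Out, C/e/W/Stay, C/e/W/Out, L/a/D/Stay, L/a/D/Out, L/a/W/Stay, L/a/W/Out, L/e/D/Stay, L/e/D/Out, L/e/W/Stay, L/e/W/Out. Columns: Hs, Ht, Ts, Tt.
{C/a/D/Stay, C/a/D/Out, C/a/W/Stay, C/a/W/Out, L/a/D/Stay, L/e/D/Stay} → row (1,6) (1,6) (1,6) (1,6)
{C/e/D/Stay, C/e/D/Out, C/e/W/Stay, C/e/W/Out} → row (6,5) (6,5) (6,5) (6,5)
{L/a/D/Out, L/e/D/Out} → row (0,4) (0,4) (0,4) (0,4)
{L/a/W/Stay, L/a/W/Out, L/e/W/Stay, L/e/W/Out} → row (8,0) (2,1) (3,4) (3,4)
That's 4 distinct rows out of 16 strategies.

4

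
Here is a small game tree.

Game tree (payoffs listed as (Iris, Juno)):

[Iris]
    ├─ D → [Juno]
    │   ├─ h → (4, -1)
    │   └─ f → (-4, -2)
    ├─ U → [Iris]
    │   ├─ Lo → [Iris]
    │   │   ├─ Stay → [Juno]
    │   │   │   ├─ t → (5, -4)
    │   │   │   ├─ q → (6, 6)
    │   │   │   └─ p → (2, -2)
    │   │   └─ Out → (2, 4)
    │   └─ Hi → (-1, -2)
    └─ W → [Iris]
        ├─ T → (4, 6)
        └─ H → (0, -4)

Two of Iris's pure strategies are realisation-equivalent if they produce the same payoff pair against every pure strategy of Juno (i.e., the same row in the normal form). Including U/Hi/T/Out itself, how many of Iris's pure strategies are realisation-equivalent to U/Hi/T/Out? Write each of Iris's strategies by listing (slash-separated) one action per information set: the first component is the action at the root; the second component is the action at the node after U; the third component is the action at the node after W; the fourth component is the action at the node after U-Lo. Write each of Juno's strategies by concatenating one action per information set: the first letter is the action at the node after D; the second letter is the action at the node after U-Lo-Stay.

4

Row for U/Hi/T/Out (columns ht, hq, hp, ft, fq, fp): (-1,-2) (-1,-2) (-1,-2) (-1,-2) (-1,-2) (-1,-2).
Under U/Hi/T/Out, Iris's choice at the node after W and at the node after U-Lo can never be reached regardless of what Juno does, so varying those choices leaves every outcome unchanged.
Holding the reachable choices fixed and varying the unreachable ones freely already gives 2 × 2 = 4 equivalent strategies.
No other strategy reproduces this row, so those 4 are the full class: U/Hi/T/Stay, U/Hi/T/Out, U/Hi/H/Stay, U/Hi/H/Out.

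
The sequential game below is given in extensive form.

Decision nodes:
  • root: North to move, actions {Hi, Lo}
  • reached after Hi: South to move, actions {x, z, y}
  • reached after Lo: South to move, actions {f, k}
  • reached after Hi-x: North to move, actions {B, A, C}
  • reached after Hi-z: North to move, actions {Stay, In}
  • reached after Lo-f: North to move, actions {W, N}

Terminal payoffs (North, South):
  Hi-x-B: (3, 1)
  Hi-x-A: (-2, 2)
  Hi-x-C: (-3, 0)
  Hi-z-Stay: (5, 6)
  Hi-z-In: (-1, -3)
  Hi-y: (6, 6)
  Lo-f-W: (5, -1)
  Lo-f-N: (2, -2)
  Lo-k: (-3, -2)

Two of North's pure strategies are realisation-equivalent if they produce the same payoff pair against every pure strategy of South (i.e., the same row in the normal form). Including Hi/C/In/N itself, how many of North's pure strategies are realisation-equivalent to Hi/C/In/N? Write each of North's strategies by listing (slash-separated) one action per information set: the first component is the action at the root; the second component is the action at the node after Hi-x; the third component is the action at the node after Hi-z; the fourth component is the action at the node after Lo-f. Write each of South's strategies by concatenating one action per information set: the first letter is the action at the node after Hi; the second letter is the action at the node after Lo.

2

Row for Hi/C/In/N (columns xf, xk, zf, zk, yf, yk): (-3,0) (-3,0) (-1,-3) (-1,-3) (6,6) (6,6).
Under Hi/C/In/N, North's choice at the node after Lo-f can never be reached regardless of what South does, so varying those choices leaves every outcome unchanged.
Holding the reachable choices fixed and varying the unreachable one freely already gives 2 equivalent strategies.
No other strategy reproduces this row, so those 2 are the full class: Hi/C/In/W, Hi/C/In/N.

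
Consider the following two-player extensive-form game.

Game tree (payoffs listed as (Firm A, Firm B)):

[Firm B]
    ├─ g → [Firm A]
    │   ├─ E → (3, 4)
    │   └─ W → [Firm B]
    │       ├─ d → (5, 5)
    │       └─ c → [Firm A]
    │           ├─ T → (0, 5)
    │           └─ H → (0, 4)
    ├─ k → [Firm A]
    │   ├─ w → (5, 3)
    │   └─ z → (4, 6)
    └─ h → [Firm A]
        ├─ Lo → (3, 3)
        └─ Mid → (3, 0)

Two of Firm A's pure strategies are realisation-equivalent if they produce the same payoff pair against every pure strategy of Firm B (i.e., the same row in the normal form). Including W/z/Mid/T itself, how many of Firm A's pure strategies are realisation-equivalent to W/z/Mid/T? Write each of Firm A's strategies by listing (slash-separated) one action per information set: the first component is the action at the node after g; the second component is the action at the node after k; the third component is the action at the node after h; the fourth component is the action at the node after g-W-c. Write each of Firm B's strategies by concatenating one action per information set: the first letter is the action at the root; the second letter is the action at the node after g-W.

1

Row for W/z/Mid/T (columns gd, gc, kd, kc, hd, hc): (5,5) (0,5) (4,6) (4,6) (3,0) (3,0).
Every one of Firm A's information sets is on the play path for some reply by Firm B when Firm A follows W/z/Mid/T.
Changing the action at any of them therefore changes at least one column, so only W/z/Mid/T itself gives this row.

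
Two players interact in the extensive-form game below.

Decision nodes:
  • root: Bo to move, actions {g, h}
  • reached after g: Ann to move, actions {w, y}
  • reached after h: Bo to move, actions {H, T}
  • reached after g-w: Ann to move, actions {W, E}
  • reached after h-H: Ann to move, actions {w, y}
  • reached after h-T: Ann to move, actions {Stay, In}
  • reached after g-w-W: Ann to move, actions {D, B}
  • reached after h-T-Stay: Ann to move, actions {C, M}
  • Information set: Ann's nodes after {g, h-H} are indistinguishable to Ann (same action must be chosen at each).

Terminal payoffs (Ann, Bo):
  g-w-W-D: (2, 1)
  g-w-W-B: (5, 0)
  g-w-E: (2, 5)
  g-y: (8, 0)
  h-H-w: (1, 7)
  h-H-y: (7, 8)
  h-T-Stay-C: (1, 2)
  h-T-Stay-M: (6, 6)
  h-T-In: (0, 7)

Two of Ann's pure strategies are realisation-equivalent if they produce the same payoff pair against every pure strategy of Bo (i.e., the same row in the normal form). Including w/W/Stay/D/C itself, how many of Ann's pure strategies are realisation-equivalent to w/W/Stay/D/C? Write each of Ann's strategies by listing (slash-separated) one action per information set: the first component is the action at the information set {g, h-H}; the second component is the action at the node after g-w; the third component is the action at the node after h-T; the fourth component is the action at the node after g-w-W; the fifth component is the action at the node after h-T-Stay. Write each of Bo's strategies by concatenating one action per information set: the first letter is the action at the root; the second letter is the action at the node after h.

Row for w/W/Stay/D/C (columns gH, gT, hH, hT): (2,1) (2,1) (1,7) (1,2).
Every one of Ann's information sets is on the play path for some reply by Bo when Ann follows w/W/Stay/D/C.
Changing the action at any of them therefore changes at least one column, so only w/W/Stay/D/C itself gives this row.

1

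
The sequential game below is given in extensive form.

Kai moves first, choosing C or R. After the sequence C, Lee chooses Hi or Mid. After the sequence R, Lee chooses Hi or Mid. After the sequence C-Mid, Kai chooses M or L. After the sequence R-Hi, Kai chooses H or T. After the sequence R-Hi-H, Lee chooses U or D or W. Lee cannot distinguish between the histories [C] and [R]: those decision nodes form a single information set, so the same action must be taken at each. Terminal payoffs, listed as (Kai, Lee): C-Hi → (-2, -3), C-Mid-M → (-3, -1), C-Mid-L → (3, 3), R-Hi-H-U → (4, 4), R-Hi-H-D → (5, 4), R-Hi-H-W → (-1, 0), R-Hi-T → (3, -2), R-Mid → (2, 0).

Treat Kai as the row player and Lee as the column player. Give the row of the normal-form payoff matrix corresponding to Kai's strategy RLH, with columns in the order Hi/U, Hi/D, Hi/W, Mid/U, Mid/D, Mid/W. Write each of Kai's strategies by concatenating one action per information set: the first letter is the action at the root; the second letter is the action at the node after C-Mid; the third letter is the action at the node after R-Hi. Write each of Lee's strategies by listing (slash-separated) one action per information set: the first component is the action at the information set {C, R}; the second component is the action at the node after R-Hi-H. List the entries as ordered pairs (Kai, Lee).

(4,4) (5,4) (-1,0) (2,0) (2,0) (2,0)

vs Hi/U: Kai plays R → Lee plays Hi at [R] → Kai plays H at [R-Hi] → Lee plays U at [R-Hi-H] → (4, 4)
vs Hi/D: Kai plays R → Lee plays Hi at [R] → Kai plays H at [R-Hi] → Lee plays D at [R-Hi-H] → (5, 4)
vs Hi/W: Kai plays R → Lee plays Hi at [R] → Kai plays H at [R-Hi] → Lee plays W at [R-Hi-H] → (-1, 0)
vs Mid/U: Kai plays R → Lee plays Mid at [R] → (2, 0)
vs Mid/D: Kai plays R → Lee plays Mid at [R] → (2, 0)
vs Mid/W: Kai plays R → Lee plays Mid at [R] → (2, 0)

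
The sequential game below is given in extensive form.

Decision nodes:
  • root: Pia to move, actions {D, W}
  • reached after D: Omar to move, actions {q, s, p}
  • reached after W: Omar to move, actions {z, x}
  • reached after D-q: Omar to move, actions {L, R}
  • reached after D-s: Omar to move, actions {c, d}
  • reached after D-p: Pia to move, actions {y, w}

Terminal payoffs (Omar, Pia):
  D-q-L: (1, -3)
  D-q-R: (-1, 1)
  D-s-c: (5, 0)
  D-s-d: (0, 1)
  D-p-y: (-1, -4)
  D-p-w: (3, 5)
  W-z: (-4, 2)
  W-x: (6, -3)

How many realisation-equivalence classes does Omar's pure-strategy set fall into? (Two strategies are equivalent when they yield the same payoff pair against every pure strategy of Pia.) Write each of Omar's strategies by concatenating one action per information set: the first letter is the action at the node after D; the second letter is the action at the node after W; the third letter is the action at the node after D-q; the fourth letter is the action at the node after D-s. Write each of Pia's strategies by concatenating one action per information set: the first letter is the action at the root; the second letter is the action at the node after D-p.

Omar has 24 pure strategies: qzLc, qzLd, qzRc, qzRd, qxLc, qxLd, qxRc, qxRd, szLc, szLd, szRc, szRd, sxLc, sxLd, sxRc, sxRd, pzLc, pzLd, pzRc, pzRd, pxLc, pxLd, pxRc, pxRd. Columns: Dy, Dw, Wy, Ww.
{qzLc, qzLd} → row (1,-3) (1,-3) (-4,2) (-4,2)
{qzRc, qzRd} → row (-1,1) (-1,1) (-4,2) (-4,2)
{qxLc, qxLd} → row (1,-3) (1,-3) (6,-3) (6,-3)
{qxRc, qxRd} → row (-1,1) (-1,1) (6,-3) (6,-3)
{szLc, szRc} → row (5,0) (5,0) (-4,2) (-4,2)
{szLd, szRd} → row (0,1) (0,1) (-4,2) (-4,2)
{sxLc, sxRc} → row (5,0) (5,0) (6,-3) (6,-3)
{sxLd, sxRd} → row (0,1) (0,1) (6,-3) (6,-3)
{pzLc, pzLd, pzRc, pzRd} → row (-1,-4) (3,5) (-4,2) (-4,2)
{pxLc, pxLd, pxRc, pxRd} → row (-1,-4) (3,5) (6,-3) (6,-3)
That's 10 distinct rows out of 24 strategies.

10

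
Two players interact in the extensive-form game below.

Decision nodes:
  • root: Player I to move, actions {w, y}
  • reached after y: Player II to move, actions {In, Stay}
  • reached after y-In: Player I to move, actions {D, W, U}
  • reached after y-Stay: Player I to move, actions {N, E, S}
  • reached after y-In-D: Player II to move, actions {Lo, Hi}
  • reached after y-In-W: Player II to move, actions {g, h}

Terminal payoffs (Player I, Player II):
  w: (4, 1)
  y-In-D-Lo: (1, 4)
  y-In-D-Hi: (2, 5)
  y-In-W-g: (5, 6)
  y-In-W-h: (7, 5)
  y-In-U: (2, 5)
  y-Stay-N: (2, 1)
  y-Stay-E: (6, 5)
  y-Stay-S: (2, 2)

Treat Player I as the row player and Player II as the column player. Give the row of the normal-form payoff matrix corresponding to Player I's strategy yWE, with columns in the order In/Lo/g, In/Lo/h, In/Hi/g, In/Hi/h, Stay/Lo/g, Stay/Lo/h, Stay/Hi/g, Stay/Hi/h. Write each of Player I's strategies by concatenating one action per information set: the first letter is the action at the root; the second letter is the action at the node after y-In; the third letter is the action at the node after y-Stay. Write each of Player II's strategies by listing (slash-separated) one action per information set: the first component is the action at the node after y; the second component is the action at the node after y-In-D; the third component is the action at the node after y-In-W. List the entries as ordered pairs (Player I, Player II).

vs In/Lo/g: Player I plays y → Player II plays In at [y] → Player I plays W at [y-In] → Player II plays g at [y-In-W] → (5, 6)
vs In/Lo/h: Player I plays y → Player II plays In at [y] → Player I plays W at [y-In] → Player II plays h at [y-In-W] → (7, 5)
vs In/Hi/g: Player I plays y → Player II plays In at [y] → Player I plays W at [y-In] → Player II plays g at [y-In-W] → (5, 6)
vs In/Hi/h: Player I plays y → Player II plays In at [y] → Player I plays W at [y-In] → Player II plays h at [y-In-W] → (7, 5)
vs Stay/Lo/g: Player I plays y → Player II plays Stay at [y] → Player I plays E at [y-Stay] → (6, 5)
vs Stay/Lo/h: Player I plays y → Player II plays Stay at [y] → Player I plays E at [y-Stay] → (6, 5)
vs Stay/Hi/g: Player I plays y → Player II plays Stay at [y] → Player I plays E at [y-Stay] → (6, 5)
vs Stay/Hi/h: Player I plays y → Player II plays Stay at [y] → Player I plays E at [y-Stay] → (6, 5)

(5,6) (7,5) (5,6) (7,5) (6,5) (6,5) (6,5) (6,5)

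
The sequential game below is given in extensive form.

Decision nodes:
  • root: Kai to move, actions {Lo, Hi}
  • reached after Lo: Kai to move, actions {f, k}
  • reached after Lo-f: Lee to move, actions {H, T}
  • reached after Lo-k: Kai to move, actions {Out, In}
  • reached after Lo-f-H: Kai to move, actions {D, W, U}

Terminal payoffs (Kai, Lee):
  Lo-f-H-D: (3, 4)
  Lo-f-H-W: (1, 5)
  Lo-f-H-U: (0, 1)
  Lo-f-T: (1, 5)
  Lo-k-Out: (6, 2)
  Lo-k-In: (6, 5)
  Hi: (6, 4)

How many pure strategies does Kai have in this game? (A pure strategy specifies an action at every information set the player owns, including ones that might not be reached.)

24

Kai owns the root with actions {Lo, Hi} — two choices.
Kai owns the node after Lo with actions {f, k} — two choices.
Kai owns the node after Lo-k with actions {Out, In} — two choices.
Kai owns the node after Lo-f-H with actions {D, W, U} — three choices.
A pure strategy fixes one action at each information set independently, so the count is the product 2 × 2 × 2 × 3 = 24.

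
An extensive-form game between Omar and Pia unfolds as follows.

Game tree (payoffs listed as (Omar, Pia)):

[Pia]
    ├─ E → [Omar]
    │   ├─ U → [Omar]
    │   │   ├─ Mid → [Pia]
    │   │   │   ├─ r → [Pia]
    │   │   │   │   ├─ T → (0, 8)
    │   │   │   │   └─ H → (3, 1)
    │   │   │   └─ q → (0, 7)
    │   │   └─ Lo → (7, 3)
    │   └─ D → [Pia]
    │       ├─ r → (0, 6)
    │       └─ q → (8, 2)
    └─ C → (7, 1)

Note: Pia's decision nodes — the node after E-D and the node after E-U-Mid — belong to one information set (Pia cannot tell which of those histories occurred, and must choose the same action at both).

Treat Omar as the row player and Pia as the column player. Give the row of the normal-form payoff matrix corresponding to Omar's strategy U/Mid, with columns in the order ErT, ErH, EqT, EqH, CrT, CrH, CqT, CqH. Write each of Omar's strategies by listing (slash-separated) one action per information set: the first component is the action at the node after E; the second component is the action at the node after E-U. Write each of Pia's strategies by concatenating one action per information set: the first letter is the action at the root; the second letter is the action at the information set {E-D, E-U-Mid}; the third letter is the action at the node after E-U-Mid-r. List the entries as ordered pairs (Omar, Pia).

(0,8) (3,1) (0,7) (0,7) (7,1) (7,1) (7,1) (7,1)

vs ErT: Pia plays E → Omar plays U at [E] → Omar plays Mid at [E-U] → Pia plays r at [E-U-Mid] → Pia plays T at [E-U-Mid-r] → (0, 8)
vs ErH: Pia plays E → Omar plays U at [E] → Omar plays Mid at [E-U] → Pia plays r at [E-U-Mid] → Pia plays H at [E-U-Mid-r] → (3, 1)
vs EqT: Pia plays E → Omar plays U at [E] → Omar plays Mid at [E-U] → Pia plays q at [E-U-Mid] → (0, 7)
vs EqH: Pia plays E → Omar plays U at [E] → Omar plays Mid at [E-U] → Pia plays q at [E-U-Mid] → (0, 7)
vs CrT: Pia plays C → (7, 1)
vs CrH: Pia plays C → (7, 1)
vs CqT: Pia plays C → (7, 1)
vs CqH: Pia plays C → (7, 1)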